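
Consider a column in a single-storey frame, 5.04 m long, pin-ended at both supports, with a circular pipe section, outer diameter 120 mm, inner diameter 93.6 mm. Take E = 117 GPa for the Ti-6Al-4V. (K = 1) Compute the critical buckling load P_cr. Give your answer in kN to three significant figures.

P_cr ≈ 291 kN

d_o = 120 mm, d_i = 93.6 mm
I = π(d_o⁴ − d_i⁴)/64 = π(120⁴ − 93.60⁴)/64 = 6.411×10^6 mm⁴
I = 6.411×10^6 mm⁴ = 6.411×10^-6 m⁴
Effective length L_e = K·L = 1 × 5.04 = 5.040 m
P_cr = π²EI / L_e² = π² × 117×10⁹ × 6.411×10^-6 / 5.040² = 2.914×10^5 N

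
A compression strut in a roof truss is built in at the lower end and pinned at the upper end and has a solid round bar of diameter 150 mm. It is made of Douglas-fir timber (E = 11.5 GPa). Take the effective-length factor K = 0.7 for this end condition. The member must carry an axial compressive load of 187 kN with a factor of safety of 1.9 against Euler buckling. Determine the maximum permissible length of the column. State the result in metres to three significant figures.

L_max ≈ 4.03 m

I = πd⁴/64 = π×150⁴/64 = 2.485×10^7 mm⁴
I = 2.485×10^-5 m⁴
Required critical load P_cr = n·P = 1.9 × 187 = 355.3 kN = 3.553×10^5 N
From P_cr = π²EI/(K·L)²:  L = (1/K)·√(π²EI/P_cr) = (1/0.7)·√(π²×1.15×10^10×2.485×10^-5/3.553×10^5)
L = 4.03 m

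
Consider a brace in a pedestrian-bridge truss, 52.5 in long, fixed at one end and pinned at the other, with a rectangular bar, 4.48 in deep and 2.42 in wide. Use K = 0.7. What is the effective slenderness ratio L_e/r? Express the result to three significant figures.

λ ≈ 52.6

For a rectangle r_min = b/√12 = 2.42/√12 = 0.6986 in
L_e = K·L = 0.7 × 52.5 = 36.75 in
λ = L_e / r_min = 36.750 / 0.6986 = 52.6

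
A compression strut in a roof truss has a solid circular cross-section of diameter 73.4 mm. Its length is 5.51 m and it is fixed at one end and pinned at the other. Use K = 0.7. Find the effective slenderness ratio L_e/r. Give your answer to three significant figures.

I = πd⁴/64 = π×73.4⁴/64 = 1.425×10^6 mm⁴
A = 4.231×10^3 mm²;  r_min = √(I/A) = √(1.425×10^6/4.231×10^3) = 18.35 mm
L_e = K·L = 0.7 × 5.51 m = 3.857 m = 3857.0 mm
λ = L_e / r_min = 3857.0 / 18.35 = 210

λ ≈ 210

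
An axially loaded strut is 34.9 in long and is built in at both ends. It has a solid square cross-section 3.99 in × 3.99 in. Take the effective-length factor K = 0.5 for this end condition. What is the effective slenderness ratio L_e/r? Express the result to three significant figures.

λ ≈ 15.2

I = a⁴/12 = 3.99⁴/12 = 21.12 in⁴
A = 15.92 in²;  r_min = √(I/A) = √(21.12/15.92) = 1.152 in
L_e = K·L = 0.5 × 34.9 = 17.45 in
λ = L_e / r_min = 17.450 / 1.152 = 15.2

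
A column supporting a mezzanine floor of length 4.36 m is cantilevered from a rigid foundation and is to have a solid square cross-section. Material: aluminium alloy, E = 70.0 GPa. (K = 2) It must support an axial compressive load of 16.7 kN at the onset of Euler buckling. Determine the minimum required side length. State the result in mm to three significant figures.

a ≈ 68.5 mm

L_e = K·L = 2 × 4.36 = 8.720 m
Required I = P_cr·L_e²/(π²E) = 1.670×10^4 × 8.720² / (π² × 7.00×10^10) = 1.838×10^-6 m⁴
I_req = 1.838×10^6 mm⁴
Solid square: I = a⁴/12  ⇒  a = (12I)^(1/4) = (12×1.838×10^6)^(1/4) = 68.5 mm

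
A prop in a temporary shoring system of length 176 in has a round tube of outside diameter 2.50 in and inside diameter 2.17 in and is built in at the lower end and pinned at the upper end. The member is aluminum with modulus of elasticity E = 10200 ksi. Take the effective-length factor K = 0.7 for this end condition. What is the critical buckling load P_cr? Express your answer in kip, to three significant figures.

d_o = 2.50 in, d_i = 2.17 in
I = π(d_o⁴ − d_i⁴)/64 = π(2.50⁴ − 2.170⁴)/64 = 0.8290 in⁴
Effective length L_e = K·L = 0.7 × 176 = 123.2 in
P_cr = π²EI / L_e² = π² × 10200×10³ × 0.8290 / 123.2² = 5.499×10^3 lb

P_cr ≈ 5.50 kip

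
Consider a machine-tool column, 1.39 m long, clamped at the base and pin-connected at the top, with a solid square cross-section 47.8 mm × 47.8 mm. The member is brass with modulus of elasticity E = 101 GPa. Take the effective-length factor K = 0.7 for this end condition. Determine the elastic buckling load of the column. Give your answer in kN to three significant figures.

I = a⁴/12 = 47.8⁴/12 = 4.350×10^5 mm⁴
I = 4.350×10^5 mm⁴ = 4.350×10^-7 m⁴
Effective length L_e = K·L = 0.7 × 1.39 = 0.9730 m
P_cr = π²EI / L_e² = π² × 101×10⁹ × 4.350×10^-7 / 0.9730² = 4.581×10^5 N

P_cr ≈ 458 kN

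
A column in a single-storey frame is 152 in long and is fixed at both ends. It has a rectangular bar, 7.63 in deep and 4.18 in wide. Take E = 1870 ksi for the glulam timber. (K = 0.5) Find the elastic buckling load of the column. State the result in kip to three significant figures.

P_cr ≈ 148 kip

Buckling occurs about the weak axis: I_min = h·b³/12 with b = 4.18 in (the shorter side).
I_min = 7.63×4.18³/12 = 46.44 in⁴
Effective length L_e = K·L = 0.5 × 152 = 76.00 in
P_cr = π²EI / L_e² = π² × 1870×10³ × 46.44 / 76.00² = 1.484×10^5 lb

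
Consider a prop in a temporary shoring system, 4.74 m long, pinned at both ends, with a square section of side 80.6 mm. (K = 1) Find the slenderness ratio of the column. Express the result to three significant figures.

λ ≈ 204

For a square r = a/√12 = 80.6/√12 = 23.27 mm
L_e = K·L = 1 × 4.74 m = 4.740 m = 4740.0 mm
λ = L_e / r_min = 4740.0 / 23.27 = 204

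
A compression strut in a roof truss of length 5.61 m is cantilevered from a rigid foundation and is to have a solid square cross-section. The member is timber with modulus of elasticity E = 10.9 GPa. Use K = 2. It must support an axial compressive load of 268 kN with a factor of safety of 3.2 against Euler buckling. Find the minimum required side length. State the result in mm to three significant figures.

Required P_cr = n·P = 3.2 × 268 = 857.6 kN
L_e = K·L = 2 × 5.61 = 11.22 m
Required I = P_cr·L_e²/(π²E) = 8.576×10^5 × 11.22² / (π² × 1.09×10^10) = 1.004×10^-3 m⁴
I_req = 1.004×10^9 mm⁴
Solid square: I = a⁴/12  ⇒  a = (12I)^(1/4) = (12×1.004×10^9)^(1/4) = 331 mm

a ≈ 331 mm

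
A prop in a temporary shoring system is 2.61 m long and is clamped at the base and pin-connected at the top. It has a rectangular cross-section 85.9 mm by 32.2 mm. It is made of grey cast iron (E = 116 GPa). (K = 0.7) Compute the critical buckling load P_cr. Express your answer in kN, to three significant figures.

Buckling occurs about the weak axis: I_min = h·b³/12 with b = 32.2 mm (the shorter side).
I_min = 85.9×32.2³/12 = 2.390×10^5 mm⁴
I = 2.390×10^5 mm⁴ = 2.390×10^-7 m⁴
Effective length L_e = K·L = 0.7 × 2.61 = 1.827 m
P_cr = π²EI / L_e² = π² × 116×10⁹ × 2.390×10^-7 / 1.827² = 8.197×10^4 N

P_cr ≈ 82.0 kN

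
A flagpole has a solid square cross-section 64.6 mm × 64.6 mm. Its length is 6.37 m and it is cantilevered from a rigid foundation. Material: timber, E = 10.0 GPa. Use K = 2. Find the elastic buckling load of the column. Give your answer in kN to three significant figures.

I = a⁴/12 = 64.6⁴/12 = 1.451×10^6 mm⁴
I = 1.451×10^6 mm⁴ = 1.451×10^-6 m⁴
Effective length L_e = K·L = 2 × 6.37 = 12.74 m
P_cr = π²EI / L_e² = π² × 10.0×10⁹ × 1.451×10^-6 / 12.74² = 882.5 N

P_cr ≈ 0.882 kN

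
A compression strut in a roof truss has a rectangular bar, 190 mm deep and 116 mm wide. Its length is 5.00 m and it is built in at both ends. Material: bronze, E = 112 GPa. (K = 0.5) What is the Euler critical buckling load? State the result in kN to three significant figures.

Buckling occurs about the weak axis: I_min = h·b³/12 with b = 116 mm (the shorter side).
I_min = 190×116³/12 = 2.471×10^7 mm⁴
I = 2.471×10^7 mm⁴ = 2.471×10^-5 m⁴
Effective length L_e = K·L = 0.5 × 5.00 = 2.500 m
P_cr = π²EI / L_e² = π² × 112×10⁹ × 2.471×10^-5 / 2.500² = 4.371×10^6 N

P_cr ≈ 4370 kN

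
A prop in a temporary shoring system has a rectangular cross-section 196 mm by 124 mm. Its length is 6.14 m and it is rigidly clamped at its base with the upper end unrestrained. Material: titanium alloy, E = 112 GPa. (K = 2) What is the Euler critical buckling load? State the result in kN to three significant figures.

Buckling occurs about the weak axis: I_min = h·b³/12 with b = 124 mm (the shorter side).
I_min = 196×124³/12 = 3.114×10^7 mm⁴
I = 3.114×10^7 mm⁴ = 3.114×10^-5 m⁴
Effective length L_e = K·L = 2 × 6.14 = 12.28 m
P_cr = π²EI / L_e² = π² × 112×10⁹ × 3.114×10^-5 / 12.28² = 2.283×10^5 N

P_cr ≈ 228 kN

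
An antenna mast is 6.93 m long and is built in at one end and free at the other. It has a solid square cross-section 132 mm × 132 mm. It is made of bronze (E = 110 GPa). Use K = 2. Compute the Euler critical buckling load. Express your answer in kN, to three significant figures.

P_cr ≈ 143 kN

I = a⁴/12 = 132⁴/12 = 2.530×10^7 mm⁴
I = 2.530×10^7 mm⁴ = 2.530×10^-5 m⁴
Effective length L_e = K·L = 2 × 6.93 = 13.86 m
P_cr = π²EI / L_e² = π² × 110×10⁹ × 2.530×10^-5 / 13.86² = 1.430×10^5 N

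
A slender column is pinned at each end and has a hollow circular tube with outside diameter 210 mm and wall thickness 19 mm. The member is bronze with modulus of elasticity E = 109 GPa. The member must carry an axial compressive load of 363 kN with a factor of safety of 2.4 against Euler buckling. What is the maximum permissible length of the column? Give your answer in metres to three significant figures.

Inner diameter d_i = 210 − 2×19 = 172.0 mm
I = π(d_o⁴ − d_i⁴)/64 = π(210⁴ − 172.0⁴)/64 = 5.250×10^7 mm⁴
I = 5.250×10^-5 m⁴
Required critical load P_cr = n·P = 2.4 × 363 = 871.2 kN = 8.712×10^5 N
From P_cr = π²EI/(K·L)²:  L = (1/K)·√(π²EI/P_cr) = (1/1)·√(π²×1.09×10^11×5.250×10^-5/8.712×10^5)
L = 8.05 m

L_max ≈ 8.05 m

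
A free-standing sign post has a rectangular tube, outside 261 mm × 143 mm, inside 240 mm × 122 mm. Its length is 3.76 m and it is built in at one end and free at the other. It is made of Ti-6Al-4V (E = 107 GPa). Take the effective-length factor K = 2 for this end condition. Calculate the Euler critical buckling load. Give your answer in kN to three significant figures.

Weak-axis I_min = (h_o·b_o³ − h_i·b_i³)/12 with b_o = 143, b_i = 122.0 mm (shorter outer/inner sides).
I_min = (261×143³ − 240.0×122.0³)/12 = 2.728×10^7 mm⁴
I = 2.728×10^7 mm⁴ = 2.728×10^-5 m⁴
Effective length L_e = K·L = 2 × 3.76 = 7.520 m
P_cr = π²EI / L_e² = π² × 107×10⁹ × 2.728×10^-5 / 7.520² = 5.095×10^5 N

P_cr ≈ 510 kN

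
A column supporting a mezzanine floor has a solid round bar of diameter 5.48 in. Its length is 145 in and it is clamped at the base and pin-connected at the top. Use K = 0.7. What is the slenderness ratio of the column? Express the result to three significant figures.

For a solid circle r = d/4 = 5.48/4 = 1.370 in
L_e = K·L = 0.7 × 145 = 101.5 in
λ = L_e / r_min = 101.50 / 1.370 = 74.1

λ ≈ 74.1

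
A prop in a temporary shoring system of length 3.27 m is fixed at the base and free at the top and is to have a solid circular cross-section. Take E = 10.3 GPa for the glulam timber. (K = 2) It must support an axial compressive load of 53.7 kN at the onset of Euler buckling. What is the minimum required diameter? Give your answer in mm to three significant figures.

L_e = K·L = 2 × 3.27 = 6.540 m
Required I = P_cr·L_e²/(π²E) = 5.370×10^4 × 6.540² / (π² × 1.03×10^10) = 2.259×10^-5 m⁴
I_req = 2.259×10^7 mm⁴
Solid circle: I = πd⁴/64  ⇒  d = (64I/π)^(1/4) = (64×2.259×10^7/π)^(1/4) = 146 mm

d ≈ 146 mm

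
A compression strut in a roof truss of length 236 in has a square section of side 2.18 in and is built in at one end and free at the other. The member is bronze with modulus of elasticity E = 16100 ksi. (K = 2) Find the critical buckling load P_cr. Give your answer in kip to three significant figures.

P_cr ≈ 1.34 kip

I = a⁴/12 = 2.18⁴/12 = 1.882 in⁴
Effective length L_e = K·L = 2 × 236 = 472.0 in
P_cr = π²EI / L_e² = π² × 16100×10³ × 1.882 / 472.0² = 1.342×10^3 lb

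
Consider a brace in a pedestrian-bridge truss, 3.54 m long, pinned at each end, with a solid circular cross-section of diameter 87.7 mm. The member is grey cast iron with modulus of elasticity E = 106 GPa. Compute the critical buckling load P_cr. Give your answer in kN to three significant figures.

I = πd⁴/64 = π×87.7⁴/64 = 2.904×10^6 mm⁴
I = 2.904×10^6 mm⁴ = 2.904×10^-6 m⁴
Effective length L_e = K·L = 1 × 3.54 = 3.540 m
P_cr = π²EI / L_e² = π² × 106×10⁹ × 2.904×10^-6 / 3.540² = 2.424×10^5 N

P_cr ≈ 242 kN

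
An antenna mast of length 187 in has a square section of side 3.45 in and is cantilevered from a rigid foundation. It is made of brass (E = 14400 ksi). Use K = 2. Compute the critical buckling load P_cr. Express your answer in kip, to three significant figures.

P_cr ≈ 12.0 kip

I = a⁴/12 = 3.45⁴/12 = 11.81 in⁴
Effective length L_e = K·L = 2 × 187 = 374.0 in
P_cr = π²EI / L_e² = π² × 14400×10³ × 11.81 / 374.0² = 1.200×10^4 lb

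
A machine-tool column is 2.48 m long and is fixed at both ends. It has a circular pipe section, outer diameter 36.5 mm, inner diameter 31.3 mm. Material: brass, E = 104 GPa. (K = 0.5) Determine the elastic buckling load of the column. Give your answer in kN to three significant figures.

d_o = 36.5 mm, d_i = 31.3 mm
I = π(d_o⁴ − d_i⁴)/64 = π(36.5⁴ − 31.30⁴)/64 = 4.001×10^4 mm⁴
I = 4.001×10^4 mm⁴ = 4.001×10^-8 m⁴
Effective length L_e = K·L = 0.5 × 2.48 = 1.240 m
P_cr = π²EI / L_e² = π² × 104×10⁹ × 4.001×10^-8 / 1.240² = 2.671×10^4 N

P_cr ≈ 26.7 kN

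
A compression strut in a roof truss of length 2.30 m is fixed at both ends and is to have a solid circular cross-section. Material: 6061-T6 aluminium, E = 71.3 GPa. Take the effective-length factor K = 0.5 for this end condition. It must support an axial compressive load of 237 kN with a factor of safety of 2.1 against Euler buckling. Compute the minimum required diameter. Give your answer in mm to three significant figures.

Required P_cr = n·P = 2.1 × 237 = 497.7 kN
L_e = K·L = 0.5 × 2.30 = 1.150 m
Required I = P_cr·L_e²/(π²E) = 4.977×10^5 × 1.150² / (π² × 7.13×10^10) = 9.353×10^-7 m⁴
I_req = 9.353×10^5 mm⁴
Solid circle: I = πd⁴/64  ⇒  d = (64I/π)^(1/4) = (64×9.353×10^5/π)^(1/4) = 66.1 mm

d ≈ 66.1 mm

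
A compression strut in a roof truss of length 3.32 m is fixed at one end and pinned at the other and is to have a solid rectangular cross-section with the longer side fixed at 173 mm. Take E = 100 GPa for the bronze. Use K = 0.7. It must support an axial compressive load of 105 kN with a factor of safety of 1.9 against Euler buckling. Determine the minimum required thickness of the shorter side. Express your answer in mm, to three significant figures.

b ≈ 42.3 mm

Required P_cr = n·P = 1.9 × 105 = 199.5 kN
L_e = K·L = 0.7 × 3.32 = 2.324 m
Required I = P_cr·L_e²/(π²E) = 1.995×10^5 × 2.324² / (π² × 1.00×10^11) = 1.092×10^-6 m⁴
I_req = 1.092×10^6 mm⁴
Rectangle, weak axis: I_min = h·b³/12 with h = 173 mm fixed  ⇒  b = (12I/h)^(1/3) = 42.3 mm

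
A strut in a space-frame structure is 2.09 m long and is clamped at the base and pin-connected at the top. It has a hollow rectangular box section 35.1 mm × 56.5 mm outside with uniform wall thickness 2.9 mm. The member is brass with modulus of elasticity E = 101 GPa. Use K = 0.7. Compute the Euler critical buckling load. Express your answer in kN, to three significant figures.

P_cr ≈ 45.3 kN

Inner dimensions: h_i = 56.5 − 2×2.9 = 50.70 mm, b_i = 35.1 − 2×2.9 = 29.30 mm
Weak-axis I_min = (h_o·b_o³ − h_i·b_i³)/12 with b_o = 35.1, b_i = 29.30 mm (shorter outer/inner sides).
I_min = (56.5×35.1³ − 50.70×29.30³)/12 = 9.733×10^4 mm⁴
I = 9.733×10^4 mm⁴ = 9.733×10^-8 m⁴
Effective length L_e = K·L = 0.7 × 2.09 = 1.463 m
P_cr = π²EI / L_e² = π² × 101×10⁹ × 9.733×10^-8 / 1.463² = 4.533×10^4 N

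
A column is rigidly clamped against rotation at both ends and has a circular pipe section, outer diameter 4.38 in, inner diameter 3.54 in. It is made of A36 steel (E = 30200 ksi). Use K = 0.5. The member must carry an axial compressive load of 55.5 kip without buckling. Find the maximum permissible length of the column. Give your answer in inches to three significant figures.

L_max ≈ 472 in

d_o = 4.38 in, d_i = 3.54 in
I = π(d_o⁴ − d_i⁴)/64 = π(4.38⁴ − 3.540⁴)/64 = 10.36 in⁴
At the buckling limit P_cr = P = 5.550×10^4 lb
From P_cr = π²EI/(K·L)²:  L = (1/K)·√(π²EI/P_cr) = (1/0.5)·√(π²×3.02×10^7×10.36/5.550×10^4)
L = 472 in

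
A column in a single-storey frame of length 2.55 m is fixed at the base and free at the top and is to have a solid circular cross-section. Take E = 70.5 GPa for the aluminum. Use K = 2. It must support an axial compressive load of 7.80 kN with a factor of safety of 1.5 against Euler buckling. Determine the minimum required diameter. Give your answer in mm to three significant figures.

Required P_cr = n·P = 1.5 × 7.80 = 11.70 kN
L_e = K·L = 2 × 2.55 = 5.100 m
Required I = P_cr·L_e²/(π²E) = 1.170×10^4 × 5.100² / (π² × 7.05×10^10) = 4.374×10^-7 m⁴
I_req = 4.374×10^5 mm⁴
Solid circle: I = πd⁴/64  ⇒  d = (64I/π)^(1/4) = (64×4.374×10^5/π)^(1/4) = 54.6 mm

d ≈ 54.6 mm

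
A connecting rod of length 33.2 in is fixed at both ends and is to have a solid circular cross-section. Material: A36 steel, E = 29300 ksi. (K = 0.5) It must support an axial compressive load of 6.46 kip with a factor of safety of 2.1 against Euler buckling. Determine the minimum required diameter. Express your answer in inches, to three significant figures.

d ≈ 0.716 in

Required P_cr = n·P = 2.1 × 6.46 = 13.57 kip
L_e = K·L = 0.5 × 33.2 = 16.60 in
Required I = P_cr·L_e²/(π²E) = 1.357×10^4 × 16.60² / (π² × 2.93×10^7) = 1.293×10^-2 in⁴
Solid circle: I = πd⁴/64  ⇒  d = (64I/π)^(1/4) = (64×1.293×10^-2/π)^(1/4) = 0.716 in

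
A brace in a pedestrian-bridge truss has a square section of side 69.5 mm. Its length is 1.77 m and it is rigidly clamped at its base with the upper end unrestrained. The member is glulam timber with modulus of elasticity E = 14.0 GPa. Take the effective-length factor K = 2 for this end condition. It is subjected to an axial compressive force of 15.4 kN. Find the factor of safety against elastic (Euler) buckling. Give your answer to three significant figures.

n ≈ 1.39

I = a⁴/12 = 69.5⁴/12 = 1.944×10^6 mm⁴
I = 1.944×10^6 mm⁴ = 1.944×10^-6 m⁴
Effective length L_e = K·L = 2 × 1.77 = 3.540 m
P_cr = π²EI / L_e² = π² × 14.0×10⁹ × 1.944×10^-6 / 3.540² = 2.144×10^4 N
Factor of safety n = P_cr / P = 21.438 / 15.4 = 1.39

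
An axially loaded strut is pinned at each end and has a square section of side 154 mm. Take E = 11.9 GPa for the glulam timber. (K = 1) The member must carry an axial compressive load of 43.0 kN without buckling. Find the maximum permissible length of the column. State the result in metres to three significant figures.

I = a⁴/12 = 154⁴/12 = 4.687×10^7 mm⁴
I = 4.687×10^-5 m⁴
At the buckling limit P_cr = P = 4.300×10^4 N
From P_cr = π²EI/(K·L)²:  L = (1/K)·√(π²EI/P_cr) = (1/1)·√(π²×1.19×10^10×4.687×10^-5/4.300×10^4)
L = 11.3 m

L_max ≈ 11.3 m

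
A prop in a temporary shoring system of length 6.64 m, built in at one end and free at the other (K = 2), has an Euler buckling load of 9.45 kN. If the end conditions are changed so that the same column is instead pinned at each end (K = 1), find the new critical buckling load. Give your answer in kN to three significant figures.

P_cr ≈ 37.8 kN

P_cr ∝ 1/K², so P_cr,new = P_cr,old × (K_old/K_new)² = 9.45 × (2/1)²
= 9.45 × 4.000 = 37.8 kN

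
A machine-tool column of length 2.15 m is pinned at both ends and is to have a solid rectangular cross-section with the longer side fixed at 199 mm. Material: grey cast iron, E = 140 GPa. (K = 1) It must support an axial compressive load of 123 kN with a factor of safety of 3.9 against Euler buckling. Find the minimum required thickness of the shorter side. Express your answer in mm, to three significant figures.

b ≈ 45.9 mm

Required P_cr = n·P = 3.9 × 123 = 479.7 kN
L_e = K·L = 1 × 2.15 = 2.150 m
Required I = P_cr·L_e²/(π²E) = 4.797×10^5 × 2.150² / (π² × 1.40×10^11) = 1.605×10^-6 m⁴
I_req = 1.605×10^6 mm⁴
Rectangle, weak axis: I_min = h·b³/12 with h = 199 mm fixed  ⇒  b = (12I/h)^(1/3) = 45.9 mm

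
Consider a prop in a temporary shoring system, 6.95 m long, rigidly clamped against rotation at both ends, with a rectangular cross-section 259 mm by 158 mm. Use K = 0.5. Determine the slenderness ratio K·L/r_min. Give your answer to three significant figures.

λ ≈ 76.2

For a rectangle r_min = b/√12 = 158/√12 = 45.61 mm
L_e = K·L = 0.5 × 6.95 m = 3.475 m = 3475.0 mm
λ = L_e / r_min = 3475.0 / 45.61 = 76.2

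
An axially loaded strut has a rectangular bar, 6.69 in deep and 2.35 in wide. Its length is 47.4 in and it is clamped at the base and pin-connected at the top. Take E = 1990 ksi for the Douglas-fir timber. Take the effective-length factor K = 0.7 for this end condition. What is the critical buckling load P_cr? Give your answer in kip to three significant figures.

P_cr ≈ 129 kip

Buckling occurs about the weak axis: I_min = h·b³/12 with b = 2.35 in (the shorter side).
I_min = 6.69×2.35³/12 = 7.235 in⁴
Effective length L_e = K·L = 0.7 × 47.4 = 33.18 in
P_cr = π²EI / L_e² = π² × 1990×10³ × 7.235 / 33.18² = 1.291×10^5 lb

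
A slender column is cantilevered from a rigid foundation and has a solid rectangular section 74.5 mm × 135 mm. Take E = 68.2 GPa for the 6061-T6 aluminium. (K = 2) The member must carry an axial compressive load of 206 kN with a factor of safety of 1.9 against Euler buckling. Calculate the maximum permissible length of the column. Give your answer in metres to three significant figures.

L_max ≈ 1.41 m

Buckling occurs about the weak axis: I_min = h·b³/12 with b = 74.5 mm (the shorter side).
I_min = 135×74.5³/12 = 4.652×10^6 mm⁴
I = 4.652×10^-6 m⁴
Required critical load P_cr = n·P = 1.9 × 206 = 391.4 kN = 3.914×10^5 N
From P_cr = π²EI/(K·L)²:  L = (1/K)·√(π²EI/P_cr) = (1/2)·√(π²×6.82×10^10×4.652×10^-6/3.914×10^5)
L = 1.41 m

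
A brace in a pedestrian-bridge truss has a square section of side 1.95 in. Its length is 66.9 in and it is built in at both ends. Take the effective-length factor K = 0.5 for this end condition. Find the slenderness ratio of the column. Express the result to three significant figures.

I = a⁴/12 = 1.95⁴/12 = 1.205 in⁴
A = 3.802 in²;  r_min = √(I/A) = √(1.205/3.802) = 0.5629 in
L_e = K·L = 0.5 × 66.9 = 33.45 in
λ = L_e / r_min = 33.450 / 0.5629 = 59.4

λ ≈ 59.4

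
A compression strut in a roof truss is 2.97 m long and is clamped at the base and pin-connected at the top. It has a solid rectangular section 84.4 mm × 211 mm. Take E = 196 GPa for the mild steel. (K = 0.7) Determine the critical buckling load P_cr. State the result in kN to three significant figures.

Buckling occurs about the weak axis: I_min = h·b³/12 with b = 84.4 mm (the shorter side).
I_min = 211×84.4³/12 = 1.057×10^7 mm⁴
I = 1.057×10^7 mm⁴ = 1.057×10^-5 m⁴
Effective length L_e = K·L = 0.7 × 2.97 = 2.079 m
P_cr = π²EI / L_e² = π² × 196×10⁹ × 1.057×10^-5 / 2.079² = 4.731×10^6 N

P_cr ≈ 4730 kN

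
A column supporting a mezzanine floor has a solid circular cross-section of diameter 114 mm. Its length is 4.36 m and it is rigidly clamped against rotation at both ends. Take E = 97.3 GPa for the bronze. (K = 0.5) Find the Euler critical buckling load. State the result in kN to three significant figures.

P_cr ≈ 1680 kN

I = πd⁴/64 = π×114⁴/64 = 8.291×10^6 mm⁴
I = 8.291×10^6 mm⁴ = 8.291×10^-6 m⁴
Effective length L_e = K·L = 0.5 × 4.36 = 2.180 m
P_cr = π²EI / L_e² = π² × 97.3×10⁹ × 8.291×10^-6 / 2.180² = 1.675×10^6 N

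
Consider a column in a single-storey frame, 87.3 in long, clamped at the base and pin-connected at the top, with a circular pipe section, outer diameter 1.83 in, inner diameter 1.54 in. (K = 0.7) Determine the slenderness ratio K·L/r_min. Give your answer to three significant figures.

λ ≈ 102

d_o = 1.83 in, d_i = 1.54 in
I = π(d_o⁴ − d_i⁴)/64 = π(1.83⁴ − 1.540⁴)/64 = 0.2744 in⁴
A = 0.7676 in²;  r_min = √(I/A) = √(0.2744/0.7676) = 0.5979 in
L_e = K·L = 0.7 × 87.3 = 61.11 in
λ = L_e / r_min = 61.110 / 0.5979 = 102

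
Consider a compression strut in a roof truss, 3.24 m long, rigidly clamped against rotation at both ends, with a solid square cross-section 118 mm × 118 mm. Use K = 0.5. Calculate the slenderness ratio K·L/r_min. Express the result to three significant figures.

I = a⁴/12 = 118⁴/12 = 1.616×10^7 mm⁴
A = 1.392×10^4 mm²;  r_min = √(I/A) = √(1.616×10^7/1.392×10^4) = 34.06 mm
L_e = K·L = 0.5 × 3.24 m = 1.620 m = 1620.0 mm
λ = L_e / r_min = 1620.0 / 34.06 = 47.6

λ ≈ 47.6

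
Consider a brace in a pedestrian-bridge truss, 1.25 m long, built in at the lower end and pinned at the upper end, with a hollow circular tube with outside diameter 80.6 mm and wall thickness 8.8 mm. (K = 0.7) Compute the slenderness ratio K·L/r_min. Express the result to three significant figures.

λ ≈ 34.2

Inner diameter d_i = 80.6 − 2×8.8 = 63.00 mm
I = π(d_o⁴ − d_i⁴)/64 = π(80.6⁴ − 63.00⁴)/64 = 1.298×10^6 mm⁴
A = 1.985×10^3 mm²;  r_min = √(I/A) = √(1.298×10^6/1.985×10^3) = 25.58 mm
L_e = K·L = 0.7 × 1.25 m = 0.8750 m = 875.00 mm
λ = L_e / r_min = 875.00 / 25.58 = 34.2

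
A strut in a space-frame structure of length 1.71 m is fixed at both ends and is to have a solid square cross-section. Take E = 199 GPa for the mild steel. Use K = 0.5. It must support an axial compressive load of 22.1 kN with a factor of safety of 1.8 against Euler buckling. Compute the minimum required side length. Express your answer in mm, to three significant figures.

a ≈ 20.5 mm

Required P_cr = n·P = 1.8 × 22.1 = 39.78 kN
L_e = K·L = 0.5 × 1.71 = 0.8550 m
Required I = P_cr·L_e²/(π²E) = 3.978×10^4 × 0.8550² / (π² × 1.99×10^11) = 1.481×10^-8 m⁴
I_req = 1.481×10^4 mm⁴
Solid square: I = a⁴/12  ⇒  a = (12I)^(1/4) = (12×1.481×10^4)^(1/4) = 20.5 mm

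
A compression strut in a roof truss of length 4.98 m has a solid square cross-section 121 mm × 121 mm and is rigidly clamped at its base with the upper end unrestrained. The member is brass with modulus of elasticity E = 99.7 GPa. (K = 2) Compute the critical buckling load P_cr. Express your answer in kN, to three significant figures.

P_cr ≈ 177 kN

I = a⁴/12 = 121⁴/12 = 1.786×10^7 mm⁴
I = 1.786×10^7 mm⁴ = 1.786×10^-5 m⁴
Effective length L_e = K·L = 2 × 4.98 = 9.960 m
P_cr = π²EI / L_e² = π² × 99.7×10⁹ × 1.786×10^-5 / 9.960² = 1.772×10^5 N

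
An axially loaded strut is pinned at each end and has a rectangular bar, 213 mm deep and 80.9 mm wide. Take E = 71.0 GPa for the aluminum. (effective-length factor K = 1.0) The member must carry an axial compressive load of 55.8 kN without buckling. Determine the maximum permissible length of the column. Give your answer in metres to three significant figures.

L_max ≈ 10.9 m

Buckling occurs about the weak axis: I_min = h·b³/12 with b = 80.9 mm (the shorter side).
I_min = 213×80.9³/12 = 9.398×10^6 mm⁴
I = 9.398×10^-6 m⁴
At the buckling limit P_cr = P = 5.580×10^4 N
From P_cr = π²EI/(K·L)²:  L = (1/K)·√(π²EI/P_cr) = (1/1)·√(π²×7.10×10^10×9.398×10^-6/5.580×10^4)
L = 10.9 m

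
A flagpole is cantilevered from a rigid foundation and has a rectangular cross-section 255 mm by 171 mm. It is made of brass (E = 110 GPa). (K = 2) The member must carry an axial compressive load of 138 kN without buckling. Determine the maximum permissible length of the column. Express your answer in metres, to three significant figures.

L_max ≈ 14.5 m

Buckling occurs about the weak axis: I_min = h·b³/12 with b = 171 mm (the shorter side).
I_min = 255×171³/12 = 1.063×10^8 mm⁴
I = 1.063×10^-4 m⁴
At the buckling limit P_cr = P = 1.380×10^5 N
From P_cr = π²EI/(K·L)²:  L = (1/K)·√(π²EI/P_cr) = (1/2)·√(π²×1.10×10^11×1.063×10^-4/1.380×10^5)
L = 14.5 m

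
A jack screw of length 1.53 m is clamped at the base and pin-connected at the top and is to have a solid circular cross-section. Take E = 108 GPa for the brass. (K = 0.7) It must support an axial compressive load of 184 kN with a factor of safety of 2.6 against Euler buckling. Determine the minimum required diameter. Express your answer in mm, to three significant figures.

d ≈ 56.9 mm

Required P_cr = n·P = 2.6 × 184 = 478.4 kN
L_e = K·L = 0.7 × 1.53 = 1.071 m
Required I = P_cr·L_e²/(π²E) = 4.784×10^5 × 1.071² / (π² × 1.08×10^11) = 5.148×10^-7 m⁴
I_req = 5.148×10^5 mm⁴
Solid circle: I = πd⁴/64  ⇒  d = (64I/π)^(1/4) = (64×5.148×10^5/π)^(1/4) = 56.9 mm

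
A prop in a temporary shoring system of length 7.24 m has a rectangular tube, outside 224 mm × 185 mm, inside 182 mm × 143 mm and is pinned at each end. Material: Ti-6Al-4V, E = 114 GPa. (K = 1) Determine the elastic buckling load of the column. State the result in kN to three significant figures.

P_cr ≈ 1580 kN

Weak-axis I_min = (h_o·b_o³ − h_i·b_i³)/12 with b_o = 185, b_i = 143.0 mm (shorter outer/inner sides).
I_min = (224×185³ − 182.0×143.0³)/12 = 7.384×10^7 mm⁴
I = 7.384×10^7 mm⁴ = 7.384×10^-5 m⁴
Effective length L_e = K·L = 1 × 7.24 = 7.240 m
P_cr = π²EI / L_e² = π² × 114×10⁹ × 7.384×10^-5 / 7.240² = 1.585×10^6 N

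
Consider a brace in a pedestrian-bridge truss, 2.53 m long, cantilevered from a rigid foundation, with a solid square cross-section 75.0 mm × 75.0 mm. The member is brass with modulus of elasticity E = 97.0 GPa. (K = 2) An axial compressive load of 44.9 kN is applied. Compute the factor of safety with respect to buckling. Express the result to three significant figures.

n ≈ 2.20

I = a⁴/12 = 75.0⁴/12 = 2.637×10^6 mm⁴
I = 2.637×10^6 mm⁴ = 2.637×10^-6 m⁴
Effective length L_e = K·L = 2 × 2.53 = 5.060 m
P_cr = π²EI / L_e² = π² × 97.0×10⁹ × 2.637×10^-6 / 5.060² = 9.859×10^4 N
Factor of safety n = P_cr / P = 98.590 / 44.9 = 2.20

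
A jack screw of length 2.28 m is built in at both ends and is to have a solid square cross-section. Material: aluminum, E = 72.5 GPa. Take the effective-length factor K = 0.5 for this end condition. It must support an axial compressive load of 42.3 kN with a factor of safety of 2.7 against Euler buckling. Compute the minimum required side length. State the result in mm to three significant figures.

a ≈ 39.7 mm

Required P_cr = n·P = 2.7 × 42.3 = 114.2 kN
L_e = K·L = 0.5 × 2.28 = 1.140 m
Required I = P_cr·L_e²/(π²E) = 1.142×10^5 × 1.140² / (π² × 7.25×10^10) = 2.074×10^-7 m⁴
I_req = 2.074×10^5 mm⁴
Solid square: I = a⁴/12  ⇒  a = (12I)^(1/4) = (12×2.074×10^5)^(1/4) = 39.7 mm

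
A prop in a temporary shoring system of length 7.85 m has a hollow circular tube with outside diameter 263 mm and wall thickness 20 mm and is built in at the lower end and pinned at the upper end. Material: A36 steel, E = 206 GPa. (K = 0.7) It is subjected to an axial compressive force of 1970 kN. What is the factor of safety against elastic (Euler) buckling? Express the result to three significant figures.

Inner diameter d_i = 263 − 2×20 = 223.0 mm
I = π(d_o⁴ − d_i⁴)/64 = π(263⁴ − 223.0⁴)/64 = 1.135×10^8 mm⁴
I = 1.135×10^8 mm⁴ = 1.135×10^-4 m⁴
Effective length L_e = K·L = 0.7 × 7.85 = 5.495 m
P_cr = π²EI / L_e² = π² × 206×10⁹ × 1.135×10^-4 / 5.495² = 7.640×10^6 N
Factor of safety n = P_cr / P = 7639.6 / 1970 = 3.88

n ≈ 3.88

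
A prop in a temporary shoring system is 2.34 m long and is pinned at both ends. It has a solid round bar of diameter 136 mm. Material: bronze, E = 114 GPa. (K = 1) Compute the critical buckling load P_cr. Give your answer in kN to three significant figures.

P_cr ≈ 3450 kN

I = πd⁴/64 = π×136⁴/64 = 1.679×10^7 mm⁴
I = 1.679×10^7 mm⁴ = 1.679×10^-5 m⁴
Effective length L_e = K·L = 1 × 2.34 = 2.340 m
P_cr = π²EI / L_e² = π² × 114×10⁹ × 1.679×10^-5 / 2.340² = 3.451×10^6 N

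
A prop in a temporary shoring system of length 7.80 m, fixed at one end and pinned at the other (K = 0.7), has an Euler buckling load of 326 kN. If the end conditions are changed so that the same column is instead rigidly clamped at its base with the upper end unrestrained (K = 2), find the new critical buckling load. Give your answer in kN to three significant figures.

P_cr ∝ 1/K², so P_cr,new = P_cr,old × (K_old/K_new)² = 326 × (0.7/2)²
= 326 × 0.1225 = 39.9 kN

P_cr ≈ 39.9 kN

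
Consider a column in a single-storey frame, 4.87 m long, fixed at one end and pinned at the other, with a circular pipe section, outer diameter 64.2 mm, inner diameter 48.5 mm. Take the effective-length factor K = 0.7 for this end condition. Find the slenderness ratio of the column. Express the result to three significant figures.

λ ≈ 169

d_o = 64.2 mm, d_i = 48.5 mm
I = π(d_o⁴ − d_i⁴)/64 = π(64.2⁴ − 48.50⁴)/64 = 5.623×10^5 mm⁴
A = 1.390×10^3 mm²;  r_min = √(I/A) = √(5.623×10^5/1.390×10^3) = 20.12 mm
L_e = K·L = 0.7 × 4.87 m = 3.409 m = 3409.0 mm
λ = L_e / r_min = 3409.0 / 20.12 = 169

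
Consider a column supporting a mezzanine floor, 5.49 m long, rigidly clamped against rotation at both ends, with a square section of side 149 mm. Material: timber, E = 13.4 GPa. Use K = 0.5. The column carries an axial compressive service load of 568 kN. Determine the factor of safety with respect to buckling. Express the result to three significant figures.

n ≈ 1.27

I = a⁴/12 = 149⁴/12 = 4.107×10^7 mm⁴
I = 4.107×10^7 mm⁴ = 4.107×10^-5 m⁴
Effective length L_e = K·L = 0.5 × 5.49 = 2.745 m
P_cr = π²EI / L_e² = π² × 13.4×10⁹ × 4.107×10^-5 / 2.745² = 7.209×10^5 N
Factor of safety n = P_cr / P = 720.91 / 568 = 1.27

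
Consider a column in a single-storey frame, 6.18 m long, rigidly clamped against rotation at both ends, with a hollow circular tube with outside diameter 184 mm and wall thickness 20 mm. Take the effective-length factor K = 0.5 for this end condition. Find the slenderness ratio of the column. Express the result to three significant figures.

Inner diameter d_i = 184 − 2×20 = 144.0 mm
I = π(d_o⁴ − d_i⁴)/64 = π(184⁴ − 144.0⁴)/64 = 3.516×10^7 mm⁴
A = 1.030×10^4 mm²;  r_min = √(I/A) = √(3.516×10^7/1.030×10^4) = 58.41 mm
L_e = K·L = 0.5 × 6.18 m = 3.090 m = 3090.0 mm
λ = L_e / r_min = 3090.0 / 58.41 = 52.9

λ ≈ 52.9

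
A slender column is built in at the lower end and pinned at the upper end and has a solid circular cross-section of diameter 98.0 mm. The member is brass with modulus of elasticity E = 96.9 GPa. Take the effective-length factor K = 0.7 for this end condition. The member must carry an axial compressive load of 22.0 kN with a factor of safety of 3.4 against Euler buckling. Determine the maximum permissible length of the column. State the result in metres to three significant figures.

L_max ≈ 10.9 m

I = πd⁴/64 = π×98.0⁴/64 = 4.528×10^6 mm⁴
I = 4.528×10^-6 m⁴
Required critical load P_cr = n·P = 3.4 × 22.0 = 74.80 kN = 7.480×10^4 N
From P_cr = π²EI/(K·L)²:  L = (1/K)·√(π²EI/P_cr) = (1/0.7)·√(π²×9.69×10^10×4.528×10^-6/7.480×10^4)
L = 10.9 m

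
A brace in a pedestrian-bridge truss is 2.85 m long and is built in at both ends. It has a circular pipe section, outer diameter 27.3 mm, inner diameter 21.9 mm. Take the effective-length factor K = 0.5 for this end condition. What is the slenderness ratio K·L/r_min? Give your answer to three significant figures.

d_o = 27.3 mm, d_i = 21.9 mm
I = π(d_o⁴ − d_i⁴)/64 = π(27.3⁴ − 21.90⁴)/64 = 1.597×10^4 mm⁴
A = 208.7 mm²;  r_min = √(I/A) = √(1.597×10^4/208.7) = 8.750 mm
L_e = K·L = 0.5 × 2.85 m = 1.425 m = 1425.0 mm
λ = L_e / r_min = 1425.0 / 8.750 = 163

λ ≈ 163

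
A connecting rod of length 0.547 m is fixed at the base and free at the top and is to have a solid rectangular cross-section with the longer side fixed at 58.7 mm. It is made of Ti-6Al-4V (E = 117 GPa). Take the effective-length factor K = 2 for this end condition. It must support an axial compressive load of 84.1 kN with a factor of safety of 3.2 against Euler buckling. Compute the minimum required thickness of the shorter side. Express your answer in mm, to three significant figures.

b ≈ 38.5 mm

Required P_cr = n·P = 3.2 × 84.1 = 269.1 kN
L_e = K·L = 2 × 0.547 = 1.094 m
Required I = P_cr·L_e²/(π²E) = 2.691×10^5 × 1.094² / (π² × 1.17×10^11) = 2.789×10^-7 m⁴
I_req = 2.789×10^5 mm⁴
Rectangle, weak axis: I_min = h·b³/12 with h = 58.7 mm fixed  ⇒  b = (12I/h)^(1/3) = 38.5 mm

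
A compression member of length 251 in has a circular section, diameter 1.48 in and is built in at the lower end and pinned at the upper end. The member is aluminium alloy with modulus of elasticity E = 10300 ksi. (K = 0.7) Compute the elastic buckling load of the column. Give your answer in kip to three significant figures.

P_cr ≈ 0.776 kip

I = πd⁴/64 = π×1.48⁴/64 = 0.2355 in⁴
Effective length L_e = K·L = 0.7 × 251 = 175.7 in
P_cr = π²EI / L_e² = π² × 10300×10³ × 0.2355 / 175.7² = 775.6 lb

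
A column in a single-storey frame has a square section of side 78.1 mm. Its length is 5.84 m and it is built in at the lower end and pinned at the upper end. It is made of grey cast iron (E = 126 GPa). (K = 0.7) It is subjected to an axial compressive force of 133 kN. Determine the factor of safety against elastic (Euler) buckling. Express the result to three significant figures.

I = a⁴/12 = 78.1⁴/12 = 3.100×10^6 mm⁴
I = 3.100×10^6 mm⁴ = 3.100×10^-6 m⁴
Effective length L_e = K·L = 0.7 × 5.84 = 4.088 m
P_cr = π²EI / L_e² = π² × 126×10⁹ × 3.100×10^-6 / 4.088² = 2.307×10^5 N
Factor of safety n = P_cr / P = 230.71 / 133 = 1.73

n ≈ 1.73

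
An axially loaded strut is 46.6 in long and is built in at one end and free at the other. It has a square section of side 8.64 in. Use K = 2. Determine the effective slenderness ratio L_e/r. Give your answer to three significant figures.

λ ≈ 37.4

For a square r = a/√12 = 8.64/√12 = 2.494 in
L_e = K·L = 2 × 46.6 = 93.20 in
λ = L_e / r_min = 93.200 / 2.494 = 37.4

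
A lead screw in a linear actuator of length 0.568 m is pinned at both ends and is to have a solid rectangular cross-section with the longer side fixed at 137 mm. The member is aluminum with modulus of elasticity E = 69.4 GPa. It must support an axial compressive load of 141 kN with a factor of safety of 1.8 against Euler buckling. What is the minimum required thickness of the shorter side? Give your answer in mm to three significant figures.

Required P_cr = n·P = 1.8 × 141 = 253.8 kN
L_e = K·L = 1 × 0.568 = 0.5680 m
Required I = P_cr·L_e²/(π²E) = 2.538×10^5 × 0.5680² / (π² × 6.94×10^10) = 1.195×10^-7 m⁴
I_req = 1.195×10^5 mm⁴
Rectangle, weak axis: I_min = h·b³/12 with h = 137 mm fixed  ⇒  b = (12I/h)^(1/3) = 21.9 mm

b ≈ 21.9 mm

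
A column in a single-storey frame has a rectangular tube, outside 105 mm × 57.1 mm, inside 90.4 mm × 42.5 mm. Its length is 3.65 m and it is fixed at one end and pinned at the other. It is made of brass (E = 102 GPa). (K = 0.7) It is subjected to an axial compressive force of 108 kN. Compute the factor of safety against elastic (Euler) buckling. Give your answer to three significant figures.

n ≈ 1.50

Weak-axis I_min = (h_o·b_o³ − h_i·b_i³)/12 with b_o = 57.1, b_i = 42.50 mm (shorter outer/inner sides).
I_min = (105×57.1³ − 90.40×42.50³)/12 = 1.051×10^6 mm⁴
I = 1.051×10^6 mm⁴ = 1.051×10^-6 m⁴
Effective length L_e = K·L = 0.7 × 3.65 = 2.555 m
P_cr = π²EI / L_e² = π² × 102×10⁹ × 1.051×10^-6 / 2.555² = 1.620×10^5 N
Factor of safety n = P_cr / P = 162.03 / 108 = 1.50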